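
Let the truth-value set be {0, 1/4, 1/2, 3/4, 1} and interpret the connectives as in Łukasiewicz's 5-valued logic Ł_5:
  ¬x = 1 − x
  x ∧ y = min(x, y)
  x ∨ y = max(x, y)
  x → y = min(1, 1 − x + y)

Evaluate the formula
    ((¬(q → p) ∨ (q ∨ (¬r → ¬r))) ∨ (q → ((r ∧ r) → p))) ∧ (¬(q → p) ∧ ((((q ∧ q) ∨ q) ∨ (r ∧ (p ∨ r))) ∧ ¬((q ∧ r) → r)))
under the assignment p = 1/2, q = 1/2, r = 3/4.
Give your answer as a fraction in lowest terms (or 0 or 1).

q → p = 1/2 → 1/2 = 1
¬(q → p) = ¬1 = 0
¬r = ¬3/4 = 1/4
¬r = ¬3/4 = 1/4
¬r → ¬r = 1/4 → 1/4 = 1
q ∨ (¬r → ¬r) = 1/2 ∨ 1 = 1
¬(q → p) ∨ (q ∨ (¬r → ¬r)) = 0 ∨ 1 = 1
r ∧ r = 3/4 ∧ 3/4 = 3/4
(r ∧ r) → p = 3/4 → 1/2 = 3/4
q → ((r ∧ r) → p) = 1/2 → 3/4 = 1
(¬(q → p) ∨ (q ∨ (¬r → ¬r))) ∨ (q → ((r ∧ r) → p)) = 1 ∨ 1 = 1
q → p = 1/2 → 1/2 = 1
¬(q → p) = ¬1 = 0
q ∧ q = 1/2 ∧ 1/2 = 1/2
(q ∧ q) ∨ q = 1/2 ∨ 1/2 = 1/2
p ∨ r = 1/2 ∨ 3/4 = 3/4
r ∧ (p ∨ r) = 3/4 ∧ 3/4 = 3/4
((q ∧ q) ∨ q) ∨ (r ∧ (p ∨ r)) = 1/2 ∨ 3/4 = 3/4
q ∧ r = 1/2 ∧ 3/4 = 1/2
(q ∧ r) → r = 1/2 → 3/4 = 1
¬((q ∧ r) → r) = ¬1 = 0
(((q ∧ q) ∨ q) ∨ (r ∧ (p ∨ r))) ∧ ¬((q ∧ r) → r) = 3/4 ∧ 0 = 0
¬(q → p) ∧ ((((q ∧ q) ∨ q) ∨ (r ∧ (p ∨ r))) ∧ ¬((q ∧ r) → r)) = 0 ∧ 0 = 0
((¬(q → p) ∨ (q ∨ (¬r → ¬r))) ∨ (q → ((r ∧ r) → p))) ∧ (¬(q → p) ∧ ((((q ∧ q) ∨ q) ∨ (r ∧ (p ∨ r))) ∧ ¬((q ∧ r) → r))) = 1 ∧ 0 = 0

0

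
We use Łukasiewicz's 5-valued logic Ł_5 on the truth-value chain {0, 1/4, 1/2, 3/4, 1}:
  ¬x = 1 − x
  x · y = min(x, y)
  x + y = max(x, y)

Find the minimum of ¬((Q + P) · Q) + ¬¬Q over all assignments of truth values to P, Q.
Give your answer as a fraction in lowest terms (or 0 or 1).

Take P = 0, Q = 1/2:
Q + P = 1/2 + 0 = 1/2
(Q + P) · Q = 1/2 · 1/2 = 1/2
¬((Q + P) · Q) = ¬1/2 = 1/2
¬Q = ¬1/2 = 1/2
¬¬Q = ¬1/2 = 1/2
¬((Q + P) · Q) + ¬¬Q = 1/2 + 1/2 = 1/2
No assignment yields a value below 1/2, so this is the minimum.

1/2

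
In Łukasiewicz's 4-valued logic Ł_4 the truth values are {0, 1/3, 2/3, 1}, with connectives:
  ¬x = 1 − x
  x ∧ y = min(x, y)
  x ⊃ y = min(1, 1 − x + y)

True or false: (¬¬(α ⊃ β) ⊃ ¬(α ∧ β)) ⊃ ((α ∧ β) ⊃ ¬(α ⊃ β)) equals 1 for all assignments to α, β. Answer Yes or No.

Yes

α = 0, β = 0 ↦ 1
α = 0, β = 1/3 ↦ 1
α = 0, β = 2/3 ↦ 1
α = 0, β = 1 ↦ 1
α = 1/3, β = 0 ↦ 1
α = 1/3, β = 1/3 ↦ 1
α = 1/3, β = 2/3 ↦ 1
α = 1/3, β = 1 ↦ 1
α = 2/3, β = 0 ↦ 1
α = 2/3, β = 1/3 ↦ 1
α = 2/3, β = 2/3 ↦ 1
α = 2/3, β = 1 ↦ 1
α = 1, β = 0 ↦ 1
α = 1, β = 1/3 ↦ 1
α = 1, β = 2/3 ↦ 1
α = 1, β = 1 ↦ 1
Every assignment gives a value ≥ 1.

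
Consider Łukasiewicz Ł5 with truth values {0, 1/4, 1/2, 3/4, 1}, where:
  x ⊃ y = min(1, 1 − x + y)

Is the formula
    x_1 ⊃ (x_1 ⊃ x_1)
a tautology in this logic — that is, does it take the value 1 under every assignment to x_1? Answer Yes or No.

x_1 = 0 ↦ 1
x_1 = 1/4 ↦ 1
x_1 = 1/2 ↦ 1
x_1 = 3/4 ↦ 1
x_1 = 1 ↦ 1
Every assignment gives a value ≥ 1.

Yes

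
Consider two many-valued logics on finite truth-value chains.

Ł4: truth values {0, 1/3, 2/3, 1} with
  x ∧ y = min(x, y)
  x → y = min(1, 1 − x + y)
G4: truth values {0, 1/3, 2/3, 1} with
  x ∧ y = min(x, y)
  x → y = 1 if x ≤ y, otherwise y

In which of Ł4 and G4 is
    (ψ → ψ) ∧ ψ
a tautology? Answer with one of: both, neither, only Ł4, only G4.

In Ł4: at ψ = 0 the value is 0 — not a tautology.
In G4: at ψ = 0 the value is 0 — not a tautology.

neither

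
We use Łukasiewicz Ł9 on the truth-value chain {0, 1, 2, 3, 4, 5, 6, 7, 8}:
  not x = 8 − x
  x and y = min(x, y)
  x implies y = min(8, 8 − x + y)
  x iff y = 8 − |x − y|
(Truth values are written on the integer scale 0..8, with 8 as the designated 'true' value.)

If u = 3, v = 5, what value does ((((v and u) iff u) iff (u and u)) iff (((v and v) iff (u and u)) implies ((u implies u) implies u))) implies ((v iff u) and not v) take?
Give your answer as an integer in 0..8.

v and u = 5 and 3 = 3
(v and u) iff u = 3 iff 3 = 8
u and u = 3 and 3 = 3
((v and u) iff u) iff (u and u) = 8 iff 3 = 3
v and v = 5 and 5 = 5
u and u = 3 and 3 = 3
(v and v) iff (u and u) = 5 iff 3 = 6
u implies u = 3 implies 3 = 8
(u implies u) implies u = 8 implies 3 = 3
((v and v) iff (u and u)) implies ((u implies u) implies u) = 6 implies 3 = 5
(((v and u) iff u) iff (u and u)) iff (((v and v) iff (u and u)) implies ((u implies u) implies u)) = 3 iff 5 = 6
v iff u = 5 iff 3 = 6
not v = not 5 = 3
(v iff u) and not v = 6 and 3 = 3
((((v and u) iff u) iff (u and u)) iff (((v and v) iff (u and u)) implies ((u implies u) implies u))) implies ((v iff u) and not v) = 6 implies 3 = 5

5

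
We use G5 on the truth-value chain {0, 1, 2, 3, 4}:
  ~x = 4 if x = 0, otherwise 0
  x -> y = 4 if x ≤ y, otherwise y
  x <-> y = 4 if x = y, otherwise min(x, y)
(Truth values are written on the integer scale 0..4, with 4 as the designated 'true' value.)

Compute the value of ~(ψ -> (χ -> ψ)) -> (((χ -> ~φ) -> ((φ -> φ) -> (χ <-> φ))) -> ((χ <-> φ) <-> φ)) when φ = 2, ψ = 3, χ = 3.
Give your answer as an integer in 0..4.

χ -> ψ = 3 -> 3 = 4
ψ -> (χ -> ψ) = 3 -> 4 = 4
~(ψ -> (χ -> ψ)) = ~4 = 0
~φ = ~2 = 0
χ -> ~φ = 3 -> 0 = 0
φ -> φ = 2 -> 2 = 4
χ <-> φ = 3 <-> 2 = 2
(φ -> φ) -> (χ <-> φ) = 4 -> 2 = 2
(χ -> ~φ) -> ((φ -> φ) -> (χ <-> φ)) = 0 -> 2 = 4
χ <-> φ = 3 <-> 2 = 2
(χ <-> φ) <-> φ = 2 <-> 2 = 4
((χ -> ~φ) -> ((φ -> φ) -> (χ <-> φ))) -> ((χ <-> φ) <-> φ) = 4 -> 4 = 4
~(ψ -> (χ -> ψ)) -> (((χ -> ~φ) -> ((φ -> φ) -> (χ <-> φ))) -> ((χ <-> φ) <-> φ)) = 0 -> 4 = 4

4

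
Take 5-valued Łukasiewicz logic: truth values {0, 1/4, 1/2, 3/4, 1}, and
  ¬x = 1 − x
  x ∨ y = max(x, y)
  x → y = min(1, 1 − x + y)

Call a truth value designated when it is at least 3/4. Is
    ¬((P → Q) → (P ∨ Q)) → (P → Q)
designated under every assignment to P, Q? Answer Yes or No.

At P = 1/4, Q = 1/2, for instance:
P → Q = 1/4 → 1/2 = 1
P ∨ Q = 1/4 ∨ 1/2 = 1/2
(P → Q) → (P ∨ Q) = 1 → 1/2 = 1/2
¬((P → Q) → (P ∨ Q)) = ¬1/2 = 1/2
P → Q = 1/4 → 1/2 = 1
¬((P → Q) → (P ∨ Q)) → (P → Q) = 1/2 → 1 = 1
and checking the remaining 24 assignments likewise gives ≥ 3/4 in every case.

Yes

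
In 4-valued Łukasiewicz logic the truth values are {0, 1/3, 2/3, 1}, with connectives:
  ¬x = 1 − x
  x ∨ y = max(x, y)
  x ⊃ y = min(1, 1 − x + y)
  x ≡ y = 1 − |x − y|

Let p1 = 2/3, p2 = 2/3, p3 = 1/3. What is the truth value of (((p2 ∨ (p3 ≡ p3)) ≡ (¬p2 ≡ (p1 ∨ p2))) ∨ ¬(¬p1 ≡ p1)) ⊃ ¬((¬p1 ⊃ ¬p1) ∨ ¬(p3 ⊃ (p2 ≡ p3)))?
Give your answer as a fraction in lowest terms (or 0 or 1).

p3 ≡ p3 = 1/3 ≡ 1/3 = 1
p2 ∨ (p3 ≡ p3) = 2/3 ∨ 1 = 1
¬p2 = ¬2/3 = 1/3
p1 ∨ p2 = 2/3 ∨ 2/3 = 2/3
¬p2 ≡ (p1 ∨ p2) = 1/3 ≡ 2/3 = 2/3
(p2 ∨ (p3 ≡ p3)) ≡ (¬p2 ≡ (p1 ∨ p2)) = 1 ≡ 2/3 = 2/3
¬p1 = ¬2/3 = 1/3
¬p1 ≡ p1 = 1/3 ≡ 2/3 = 2/3
¬(¬p1 ≡ p1) = ¬2/3 = 1/3
((p2 ∨ (p3 ≡ p3)) ≡ (¬p2 ≡ (p1 ∨ p2))) ∨ ¬(¬p1 ≡ p1) = 2/3 ∨ 1/3 = 2/3
¬p1 = ¬2/3 = 1/3
¬p1 = ¬2/3 = 1/3
¬p1 ⊃ ¬p1 = 1/3 ⊃ 1/3 = 1
p2 ≡ p3 = 2/3 ≡ 1/3 = 2/3
p3 ⊃ (p2 ≡ p3) = 1/3 ⊃ 2/3 = 1
¬(p3 ⊃ (p2 ≡ p3)) = ¬1 = 0
(¬p1 ⊃ ¬p1) ∨ ¬(p3 ⊃ (p2 ≡ p3)) = 1 ∨ 0 = 1
¬((¬p1 ⊃ ¬p1) ∨ ¬(p3 ⊃ (p2 ≡ p3))) = ¬1 = 0
(((p2 ∨ (p3 ≡ p3)) ≡ (¬p2 ≡ (p1 ∨ p2))) ∨ ¬(¬p1 ≡ p1)) ⊃ ¬((¬p1 ⊃ ¬p1) ∨ ¬(p3 ⊃ (p2 ≡ p3))) = 2/3 ⊃ 0 = 1/3

1/3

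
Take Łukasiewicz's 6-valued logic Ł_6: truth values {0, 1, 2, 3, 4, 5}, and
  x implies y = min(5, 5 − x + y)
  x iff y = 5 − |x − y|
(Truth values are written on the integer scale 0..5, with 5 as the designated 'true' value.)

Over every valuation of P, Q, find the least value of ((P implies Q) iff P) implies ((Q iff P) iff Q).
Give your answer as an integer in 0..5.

3

Take P = 2, Q = 0:
P implies Q = 2 implies 0 = 3
(P implies Q) iff P = 3 iff 2 = 4
Q iff P = 0 iff 2 = 3
(Q iff P) iff Q = 3 iff 0 = 2
((P implies Q) iff P) implies ((Q iff P) iff Q) = 4 implies 2 = 3
No assignment yields a value below 3, so this is the minimum.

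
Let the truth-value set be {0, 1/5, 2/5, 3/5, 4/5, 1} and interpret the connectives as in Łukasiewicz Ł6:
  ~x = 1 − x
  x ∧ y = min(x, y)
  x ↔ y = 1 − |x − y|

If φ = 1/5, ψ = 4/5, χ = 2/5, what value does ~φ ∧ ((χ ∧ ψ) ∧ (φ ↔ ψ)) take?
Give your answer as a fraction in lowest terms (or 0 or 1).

2/5

~φ = ~1/5 = 4/5
χ ∧ ψ = 2/5 ∧ 4/5 = 2/5
φ ↔ ψ = 1/5 ↔ 4/5 = 2/5
(χ ∧ ψ) ∧ (φ ↔ ψ) = 2/5 ∧ 2/5 = 2/5
~φ ∧ ((χ ∧ ψ) ∧ (φ ↔ ψ)) = 4/5 ∧ 2/5 = 2/5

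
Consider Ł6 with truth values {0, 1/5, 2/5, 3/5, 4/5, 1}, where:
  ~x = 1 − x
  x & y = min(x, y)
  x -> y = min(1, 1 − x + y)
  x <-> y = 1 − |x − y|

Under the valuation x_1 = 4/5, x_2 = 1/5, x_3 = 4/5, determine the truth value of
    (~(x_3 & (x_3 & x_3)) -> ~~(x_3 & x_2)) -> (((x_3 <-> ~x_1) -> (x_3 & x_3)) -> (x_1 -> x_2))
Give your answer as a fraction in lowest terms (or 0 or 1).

2/5

x_3 & x_3 = 4/5 & 4/5 = 4/5
x_3 & (x_3 & x_3) = 4/5 & 4/5 = 4/5
~(x_3 & (x_3 & x_3)) = ~4/5 = 1/5
x_3 & x_2 = 4/5 & 1/5 = 1/5
~(x_3 & x_2) = ~1/5 = 4/5
~~(x_3 & x_2) = ~4/5 = 1/5
~(x_3 & (x_3 & x_3)) -> ~~(x_3 & x_2) = 1/5 -> 1/5 = 1
~x_1 = ~4/5 = 1/5
x_3 <-> ~x_1 = 4/5 <-> 1/5 = 2/5
x_3 & x_3 = 4/5 & 4/5 = 4/5
(x_3 <-> ~x_1) -> (x_3 & x_3) = 2/5 -> 4/5 = 1
x_1 -> x_2 = 4/5 -> 1/5 = 2/5
((x_3 <-> ~x_1) -> (x_3 & x_3)) -> (x_1 -> x_2) = 1 -> 2/5 = 2/5
(~(x_3 & (x_3 & x_3)) -> ~~(x_3 & x_2)) -> (((x_3 <-> ~x_1) -> (x_3 & x_3)) -> (x_1 -> x_2)) = 1 -> 2/5 = 2/5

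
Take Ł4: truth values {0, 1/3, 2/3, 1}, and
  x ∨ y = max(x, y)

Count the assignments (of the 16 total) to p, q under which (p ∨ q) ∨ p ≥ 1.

7

p = 0, q = 0 ↦ 0  <
p = 0, q = 1/3 ↦ 1/3  <
p = 0, q = 2/3 ↦ 2/3  <
p = 0, q = 1 ↦ 1  ≥
p = 1/3, q = 0 ↦ 1/3  <
p = 1/3, q = 1/3 ↦ 1/3  <
p = 1/3, q = 2/3 ↦ 2/3  <
p = 1/3, q = 1 ↦ 1  ≥
p = 2/3, q = 0 ↦ 2/3  <
p = 2/3, q = 1/3 ↦ 2/3  <
p = 2/3, q = 2/3 ↦ 2/3  <
p = 2/3, q = 1 ↦ 1  ≥
p = 1, q = 0 ↦ 1  ≥
p = 1, q = 1/3 ↦ 1  ≥
p = 1, q = 2/3 ↦ 1  ≥
p = 1, q = 1 ↦ 1  ≥
So 7 of the 16 assignments meet the threshold.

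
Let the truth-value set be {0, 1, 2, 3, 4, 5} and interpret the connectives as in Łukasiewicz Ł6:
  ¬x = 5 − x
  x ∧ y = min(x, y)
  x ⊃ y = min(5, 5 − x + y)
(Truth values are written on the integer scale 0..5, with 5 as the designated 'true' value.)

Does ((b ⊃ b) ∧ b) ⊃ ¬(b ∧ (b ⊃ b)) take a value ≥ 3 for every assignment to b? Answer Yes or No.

Counterexample: take b = 4.
b ⊃ b = 4 ⊃ 4 = 5
(b ⊃ b) ∧ b = 5 ∧ 4 = 4
b ∧ (b ⊃ b) = 4 ∧ 5 = 4
¬(b ∧ (b ⊃ b)) = ¬4 = 1
((b ⊃ b) ∧ b) ⊃ ¬(b ∧ (b ⊃ b)) = 4 ⊃ 1 = 2
This gives 2, which is below 3.

No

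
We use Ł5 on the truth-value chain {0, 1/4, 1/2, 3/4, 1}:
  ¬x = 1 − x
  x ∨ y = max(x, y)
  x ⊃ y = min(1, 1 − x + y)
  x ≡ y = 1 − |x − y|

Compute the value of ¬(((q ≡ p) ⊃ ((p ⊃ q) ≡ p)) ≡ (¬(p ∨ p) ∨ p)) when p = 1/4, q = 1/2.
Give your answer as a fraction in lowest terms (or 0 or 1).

1/4

q ≡ p = 1/2 ≡ 1/4 = 3/4
p ⊃ q = 1/4 ⊃ 1/2 = 1
(p ⊃ q) ≡ p = 1 ≡ 1/4 = 1/4
(q ≡ p) ⊃ ((p ⊃ q) ≡ p) = 3/4 ⊃ 1/4 = 1/2
p ∨ p = 1/4 ∨ 1/4 = 1/4
¬(p ∨ p) = ¬1/4 = 3/4
¬(p ∨ p) ∨ p = 3/4 ∨ 1/4 = 3/4
((q ≡ p) ⊃ ((p ⊃ q) ≡ p)) ≡ (¬(p ∨ p) ∨ p) = 1/2 ≡ 3/4 = 3/4
¬(((q ≡ p) ⊃ ((p ⊃ q) ≡ p)) ≡ (¬(p ∨ p) ∨ p)) = ¬3/4 = 1/4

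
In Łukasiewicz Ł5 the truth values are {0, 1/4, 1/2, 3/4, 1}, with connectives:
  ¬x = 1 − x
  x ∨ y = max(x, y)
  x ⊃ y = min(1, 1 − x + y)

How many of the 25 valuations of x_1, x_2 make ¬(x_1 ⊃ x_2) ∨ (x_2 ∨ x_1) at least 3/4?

16

value 1: 9 assignments (counts)
value 3/4: 7 assignments (counts)
value 1/2: 5 assignments
value 1/4: 3 assignments
value 0: 1 assignment
So 16 of the 25 assignments meet the threshold.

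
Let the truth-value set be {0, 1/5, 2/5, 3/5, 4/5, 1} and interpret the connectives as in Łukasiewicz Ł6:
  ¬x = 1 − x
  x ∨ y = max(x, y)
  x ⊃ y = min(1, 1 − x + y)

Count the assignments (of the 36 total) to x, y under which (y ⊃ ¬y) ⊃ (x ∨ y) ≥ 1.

17

value 1: 17 assignments (counts)
value 4/5: 7 assignments
value 3/5: 3 assignments
value 2/5: 5 assignments
value 1/5: 3 assignments
value 0: 1 assignment
So 17 of the 36 assignments meet the threshold.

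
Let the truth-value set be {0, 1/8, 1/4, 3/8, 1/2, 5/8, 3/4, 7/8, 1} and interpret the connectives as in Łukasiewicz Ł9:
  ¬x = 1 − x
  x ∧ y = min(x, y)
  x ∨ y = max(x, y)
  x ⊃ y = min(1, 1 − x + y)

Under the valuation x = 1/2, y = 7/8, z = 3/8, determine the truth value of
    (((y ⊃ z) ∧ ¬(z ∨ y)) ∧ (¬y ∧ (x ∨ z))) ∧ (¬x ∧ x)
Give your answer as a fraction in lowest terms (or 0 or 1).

y ⊃ z = 7/8 ⊃ 3/8 = 1/2
z ∨ y = 3/8 ∨ 7/8 = 7/8
¬(z ∨ y) = ¬7/8 = 1/8
(y ⊃ z) ∧ ¬(z ∨ y) = 1/2 ∧ 1/8 = 1/8
¬y = ¬7/8 = 1/8
x ∨ z = 1/2 ∨ 3/8 = 1/2
¬y ∧ (x ∨ z) = 1/8 ∧ 1/2 = 1/8
((y ⊃ z) ∧ ¬(z ∨ y)) ∧ (¬y ∧ (x ∨ z)) = 1/8 ∧ 1/8 = 1/8
¬x = ¬1/2 = 1/2
¬x ∧ x = 1/2 ∧ 1/2 = 1/2
(((y ⊃ z) ∧ ¬(z ∨ y)) ∧ (¬y ∧ (x ∨ z))) ∧ (¬x ∧ x) = 1/8 ∧ 1/2 = 1/8

1/8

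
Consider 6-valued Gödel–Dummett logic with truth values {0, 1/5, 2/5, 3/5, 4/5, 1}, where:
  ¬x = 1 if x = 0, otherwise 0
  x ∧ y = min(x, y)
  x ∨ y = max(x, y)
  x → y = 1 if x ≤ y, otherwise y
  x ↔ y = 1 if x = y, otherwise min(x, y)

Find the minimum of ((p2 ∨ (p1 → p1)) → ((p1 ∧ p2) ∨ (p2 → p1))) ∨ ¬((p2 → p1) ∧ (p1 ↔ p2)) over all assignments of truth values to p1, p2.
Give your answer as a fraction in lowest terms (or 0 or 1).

1/5

Take p1 = 1/5, p2 = 2/5:
p1 → p1 = 1/5 → 1/5 = 1
p2 ∨ (p1 → p1) = 2/5 ∨ 1 = 1
p1 ∧ p2 = 1/5 ∧ 2/5 = 1/5
p2 → p1 = 2/5 → 1/5 = 1/5
(p1 ∧ p2) ∨ (p2 → p1) = 1/5 ∨ 1/5 = 1/5
(p2 ∨ (p1 → p1)) → ((p1 ∧ p2) ∨ (p2 → p1)) = 1 → 1/5 = 1/5
p2 → p1 = 2/5 → 1/5 = 1/5
p1 ↔ p2 = 1/5 ↔ 2/5 = 1/5
(p2 → p1) ∧ (p1 ↔ p2) = 1/5 ∧ 1/5 = 1/5
¬((p2 → p1) ∧ (p1 ↔ p2)) = ¬1/5 = 0
((p2 ∨ (p1 → p1)) → ((p1 ∧ p2) ∨ (p2 → p1))) ∨ ¬((p2 → p1) ∧ (p1 ↔ p2)) = 1/5 ∨ 0 = 1/5
No assignment yields a value below 1/5, so this is the minimum.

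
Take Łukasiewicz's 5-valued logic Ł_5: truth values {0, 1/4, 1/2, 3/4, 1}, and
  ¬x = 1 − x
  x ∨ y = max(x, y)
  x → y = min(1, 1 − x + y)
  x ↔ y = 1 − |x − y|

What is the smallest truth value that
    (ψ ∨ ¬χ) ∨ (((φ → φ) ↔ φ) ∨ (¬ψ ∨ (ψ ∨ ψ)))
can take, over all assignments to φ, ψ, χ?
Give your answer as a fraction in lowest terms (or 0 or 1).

Take φ = 0, ψ = 1/2, χ = 1/2:
¬χ = ¬1/2 = 1/2
ψ ∨ ¬χ = 1/2 ∨ 1/2 = 1/2
φ → φ = 0 → 0 = 1
(φ → φ) ↔ φ = 1 ↔ 0 = 0
¬ψ = ¬1/2 = 1/2
ψ ∨ ψ = 1/2 ∨ 1/2 = 1/2
¬ψ ∨ (ψ ∨ ψ) = 1/2 ∨ 1/2 = 1/2
((φ → φ) ↔ φ) ∨ (¬ψ ∨ (ψ ∨ ψ)) = 0 ∨ 1/2 = 1/2
(ψ ∨ ¬χ) ∨ (((φ → φ) ↔ φ) ∨ (¬ψ ∨ (ψ ∨ ψ))) = 1/2 ∨ 1/2 = 1/2
No assignment yields a value below 1/2, so this is the minimum.

1/2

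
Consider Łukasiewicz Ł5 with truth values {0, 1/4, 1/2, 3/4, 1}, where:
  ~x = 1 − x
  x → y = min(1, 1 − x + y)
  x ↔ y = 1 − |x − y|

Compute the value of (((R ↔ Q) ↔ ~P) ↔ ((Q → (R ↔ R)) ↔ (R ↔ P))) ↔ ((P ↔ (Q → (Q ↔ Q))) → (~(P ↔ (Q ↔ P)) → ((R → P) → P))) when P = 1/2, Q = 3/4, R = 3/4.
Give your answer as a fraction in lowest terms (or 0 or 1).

R ↔ Q = 3/4 ↔ 3/4 = 1
~P = ~1/2 = 1/2
(R ↔ Q) ↔ ~P = 1 ↔ 1/2 = 1/2
R ↔ R = 3/4 ↔ 3/4 = 1
Q → (R ↔ R) = 3/4 → 1 = 1
R ↔ P = 3/4 ↔ 1/2 = 3/4
(Q → (R ↔ R)) ↔ (R ↔ P) = 1 ↔ 3/4 = 3/4
((R ↔ Q) ↔ ~P) ↔ ((Q → (R ↔ R)) ↔ (R ↔ P)) = 1/2 ↔ 3/4 = 3/4
Q ↔ Q = 3/4 ↔ 3/4 = 1
Q → (Q ↔ Q) = 3/4 → 1 = 1
P ↔ (Q → (Q ↔ Q)) = 1/2 ↔ 1 = 1/2
Q ↔ P = 3/4 ↔ 1/2 = 3/4
P ↔ (Q ↔ P) = 1/2 ↔ 3/4 = 3/4
~(P ↔ (Q ↔ P)) = ~3/4 = 1/4
R → P = 3/4 → 1/2 = 3/4
(R → P) → P = 3/4 → 1/2 = 3/4
~(P ↔ (Q ↔ P)) → ((R → P) → P) = 1/4 → 3/4 = 1
(P ↔ (Q → (Q ↔ Q))) → (~(P ↔ (Q ↔ P)) → ((R → P) → P)) = 1/2 → 1 = 1
(((R ↔ Q) ↔ ~P) ↔ ((Q → (R ↔ R)) ↔ (R ↔ P))) ↔ ((P ↔ (Q → (Q ↔ Q))) → (~(P ↔ (Q ↔ P)) → ((R → P) → P))) = 3/4 ↔ 1 = 3/4

3/4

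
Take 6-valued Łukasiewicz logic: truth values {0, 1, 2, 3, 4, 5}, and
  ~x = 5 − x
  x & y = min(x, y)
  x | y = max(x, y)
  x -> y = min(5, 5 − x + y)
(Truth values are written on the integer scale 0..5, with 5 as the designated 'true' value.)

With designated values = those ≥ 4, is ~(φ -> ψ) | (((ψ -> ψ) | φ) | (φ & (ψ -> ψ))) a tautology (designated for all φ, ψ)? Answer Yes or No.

At φ = 5, ψ = 2, for instance:
φ -> ψ = 5 -> 2 = 2
~(φ -> ψ) = ~2 = 3
ψ -> ψ = 2 -> 2 = 5
(ψ -> ψ) | φ = 5 | 5 = 5
ψ -> ψ = 2 -> 2 = 5
φ & (ψ -> ψ) = 5 & 5 = 5
((ψ -> ψ) | φ) | (φ & (ψ -> ψ)) = 5 | 5 = 5
~(φ -> ψ) | (((ψ -> ψ) | φ) | (φ & (ψ -> ψ))) = 3 | 5 = 5
and checking the remaining 35 assignments likewise gives ≥ 4 in every case.

Yes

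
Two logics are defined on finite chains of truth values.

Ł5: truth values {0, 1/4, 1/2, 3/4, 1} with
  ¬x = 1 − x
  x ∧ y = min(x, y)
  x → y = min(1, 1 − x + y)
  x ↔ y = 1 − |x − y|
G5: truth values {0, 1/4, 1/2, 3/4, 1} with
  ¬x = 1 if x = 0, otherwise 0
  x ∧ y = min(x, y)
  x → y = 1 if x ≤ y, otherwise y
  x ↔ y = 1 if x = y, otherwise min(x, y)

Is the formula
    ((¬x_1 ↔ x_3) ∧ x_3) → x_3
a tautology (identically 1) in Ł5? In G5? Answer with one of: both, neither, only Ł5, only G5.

In Ł5: every assignment gives 1 — tautology.
In G5: every assignment gives 1 — tautology.

both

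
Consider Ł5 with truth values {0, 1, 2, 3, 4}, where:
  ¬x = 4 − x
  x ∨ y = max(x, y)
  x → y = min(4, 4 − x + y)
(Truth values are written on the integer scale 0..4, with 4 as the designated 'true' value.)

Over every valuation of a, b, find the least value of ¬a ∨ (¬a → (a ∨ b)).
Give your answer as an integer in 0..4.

Take a = 1, b = 0:
¬a = ¬1 = 3
¬a = ¬1 = 3
a ∨ b = 1 ∨ 0 = 1
¬a → (a ∨ b) = 3 → 1 = 2
¬a ∨ (¬a → (a ∨ b)) = 3 ∨ 2 = 3
No assignment yields a value below 3, so this is the minimum.

3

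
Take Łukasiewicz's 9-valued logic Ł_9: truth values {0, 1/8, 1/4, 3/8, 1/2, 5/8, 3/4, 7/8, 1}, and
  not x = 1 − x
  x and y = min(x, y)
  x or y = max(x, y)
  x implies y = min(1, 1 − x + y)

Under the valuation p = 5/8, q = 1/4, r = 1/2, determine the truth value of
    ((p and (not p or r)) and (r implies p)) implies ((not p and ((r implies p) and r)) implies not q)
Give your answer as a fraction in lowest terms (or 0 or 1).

1

not p = not 5/8 = 3/8
not p or r = 3/8 or 1/2 = 1/2
p and (not p or r) = 5/8 and 1/2 = 1/2
r implies p = 1/2 implies 5/8 = 1
(p and (not p or r)) and (r implies p) = 1/2 and 1 = 1/2
not p = not 5/8 = 3/8
r implies p = 1/2 implies 5/8 = 1
(r implies p) and r = 1 and 1/2 = 1/2
not p and ((r implies p) and r) = 3/8 and 1/2 = 3/8
not q = not 1/4 = 3/4
(not p and ((r implies p) and r)) implies not q = 3/8 implies 3/4 = 1
((p and (not p or r)) and (r implies p)) implies ((not p and ((r implies p) and r)) implies not q) = 1/2 implies 1 = 1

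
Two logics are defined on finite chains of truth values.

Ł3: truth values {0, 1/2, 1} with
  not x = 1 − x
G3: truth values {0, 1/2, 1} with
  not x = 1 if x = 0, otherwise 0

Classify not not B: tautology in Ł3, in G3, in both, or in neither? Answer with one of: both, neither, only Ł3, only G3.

neither

In Ł3: at B = 0 the value is 0 — not a tautology.
In G3: at B = 0 the value is 0 — not a tautology.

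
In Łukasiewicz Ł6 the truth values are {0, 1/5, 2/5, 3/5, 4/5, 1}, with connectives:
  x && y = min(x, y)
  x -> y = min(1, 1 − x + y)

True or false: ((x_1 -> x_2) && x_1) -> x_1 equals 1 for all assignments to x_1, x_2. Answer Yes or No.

Yes

At x_1 = 1/5, x_2 = 4/5, for instance:
x_1 -> x_2 = 1/5 -> 4/5 = 1
(x_1 -> x_2) && x_1 = 1 && 1/5 = 1/5
((x_1 -> x_2) && x_1) -> x_1 = 1/5 -> 1/5 = 1
and checking the remaining 35 assignments likewise gives ≥ 1 in every case.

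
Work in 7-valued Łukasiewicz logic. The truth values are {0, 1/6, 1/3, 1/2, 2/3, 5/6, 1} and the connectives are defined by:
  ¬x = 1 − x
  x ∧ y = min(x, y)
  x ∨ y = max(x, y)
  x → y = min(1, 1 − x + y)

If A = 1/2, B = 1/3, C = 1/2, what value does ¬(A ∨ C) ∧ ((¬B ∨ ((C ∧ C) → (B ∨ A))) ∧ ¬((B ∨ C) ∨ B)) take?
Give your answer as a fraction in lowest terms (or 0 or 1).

A ∨ C = 1/2 ∨ 1/2 = 1/2
¬(A ∨ C) = ¬1/2 = 1/2
¬B = ¬1/3 = 2/3
C ∧ C = 1/2 ∧ 1/2 = 1/2
B ∨ A = 1/3 ∨ 1/2 = 1/2
(C ∧ C) → (B ∨ A) = 1/2 → 1/2 = 1
¬B ∨ ((C ∧ C) → (B ∨ A)) = 2/3 ∨ 1 = 1
B ∨ C = 1/3 ∨ 1/2 = 1/2
(B ∨ C) ∨ B = 1/2 ∨ 1/3 = 1/2
¬((B ∨ C) ∨ B) = ¬1/2 = 1/2
(¬B ∨ ((C ∧ C) → (B ∨ A))) ∧ ¬((B ∨ C) ∨ B) = 1 ∧ 1/2 = 1/2
¬(A ∨ C) ∧ ((¬B ∨ ((C ∧ C) → (B ∨ A))) ∧ ¬((B ∨ C) ∨ B)) = 1/2 ∧ 1/2 = 1/2

1/2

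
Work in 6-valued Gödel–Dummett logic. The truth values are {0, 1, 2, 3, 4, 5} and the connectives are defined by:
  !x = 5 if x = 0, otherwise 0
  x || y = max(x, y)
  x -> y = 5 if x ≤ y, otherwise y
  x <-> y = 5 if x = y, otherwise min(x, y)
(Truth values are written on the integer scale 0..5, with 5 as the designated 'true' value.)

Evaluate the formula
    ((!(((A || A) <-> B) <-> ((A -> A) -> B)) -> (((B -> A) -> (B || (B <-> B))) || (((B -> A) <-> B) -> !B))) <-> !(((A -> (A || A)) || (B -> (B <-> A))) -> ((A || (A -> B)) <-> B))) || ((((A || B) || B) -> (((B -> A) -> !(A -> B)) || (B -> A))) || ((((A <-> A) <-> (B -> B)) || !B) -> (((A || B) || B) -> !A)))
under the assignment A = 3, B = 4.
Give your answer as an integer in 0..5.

3

A || A = 3 || 3 = 3
(A || A) <-> B = 3 <-> 4 = 3
A -> A = 3 -> 3 = 5
(A -> A) -> B = 5 -> 4 = 4
((A || A) <-> B) <-> ((A -> A) -> B) = 3 <-> 4 = 3
!(((A || A) <-> B) <-> ((A -> A) -> B)) = !3 = 0
B -> A = 4 -> 3 = 3
B <-> B = 4 <-> 4 = 5
B || (B <-> B) = 4 || 5 = 5
(B -> A) -> (B || (B <-> B)) = 3 -> 5 = 5
B -> A = 4 -> 3 = 3
(B -> A) <-> B = 3 <-> 4 = 3
!B = !4 = 0
((B -> A) <-> B) -> !B = 3 -> 0 = 0
((B -> A) -> (B || (B <-> B))) || (((B -> A) <-> B) -> !B) = 5 || 0 = 5
!(((A || A) <-> B) <-> ((A -> A) -> B)) -> (((B -> A) -> (B || (B <-> B))) || (((B -> A) <-> B) -> !B)) = 0 -> 5 = 5
A || A = 3 || 3 = 3
A -> (A || A) = 3 -> 3 = 5
B <-> A = 4 <-> 3 = 3
B -> (B <-> A) = 4 -> 3 = 3
(A -> (A || A)) || (B -> (B <-> A)) = 5 || 3 = 5
A -> B = 3 -> 4 = 5
A || (A -> B) = 3 || 5 = 5
(A || (A -> B)) <-> B = 5 <-> 4 = 4
((A -> (A || A)) || (B -> (B <-> A))) -> ((A || (A -> B)) <-> B) = 5 -> 4 = 4
!(((A -> (A || A)) || (B -> (B <-> A))) -> ((A || (A -> B)) <-> B)) = !4 = 0
(!(((A || A) <-> B) <-> ((A -> A) -> B)) -> (((B -> A) -> (B || (B <-> B))) || (((B -> A) <-> B) -> !B))) <-> !(((A -> (A || A)) || (B -> (B <-> A))) -> ((A || (A -> B)) <-> B)) = 5 <-> 0 = 0
A || B = 3 || 4 = 4
(A || B) || B = 4 || 4 = 4
B -> A = 4 -> 3 = 3
A -> B = 3 -> 4 = 5
!(A -> B) = !5 = 0
(B -> A) -> !(A -> B) = 3 -> 0 = 0
B -> A = 4 -> 3 = 3
((B -> A) -> !(A -> B)) || (B -> A) = 0 || 3 = 3
((A || B) || B) -> (((B -> A) -> !(A -> B)) || (B -> A)) = 4 -> 3 = 3
A <-> A = 3 <-> 3 = 5
B -> B = 4 -> 4 = 5
(A <-> A) <-> (B -> B) = 5 <-> 5 = 5
!B = !4 = 0
((A <-> A) <-> (B -> B)) || !B = 5 || 0 = 5
A || B = 3 || 4 = 4
(A || B) || B = 4 || 4 = 4
!A = !3 = 0
((A || B) || B) -> !A = 4 -> 0 = 0
(((A <-> A) <-> (B -> B)) || !B) -> (((A || B) || B) -> !A) = 5 -> 0 = 0
(((A || B) || B) -> (((B -> A) -> !(A -> B)) || (B -> A))) || ((((A <-> A) <-> (B -> B)) || !B) -> (((A || B) || B) -> !A)) = 3 || 0 = 3
((!(((A || A) <-> B) <-> ((A -> A) -> B)) -> (((B -> A) -> (B || (B <-> B))) || (((B -> A) <-> B) -> !B))) <-> !(((A -> (A || A)) || (B -> (B <-> A))) -> ((A || (A -> B)) <-> B))) || ((((A || B) || B) -> (((B -> A) -> !(A -> B)) || (B -> A))) || ((((A <-> A) <-> (B -> B)) || !B) -> (((A || B) || B) -> !A))) = 0 || 3 = 3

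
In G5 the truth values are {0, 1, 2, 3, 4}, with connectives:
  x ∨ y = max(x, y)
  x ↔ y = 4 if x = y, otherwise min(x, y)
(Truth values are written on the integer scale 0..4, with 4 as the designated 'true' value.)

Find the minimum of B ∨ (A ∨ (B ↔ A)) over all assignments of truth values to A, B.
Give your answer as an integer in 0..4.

Take A = 0, B = 1:
B ↔ A = 1 ↔ 0 = 0
A ∨ (B ↔ A) = 0 ∨ 0 = 0
B ∨ (A ∨ (B ↔ A)) = 1 ∨ 0 = 1
No assignment yields a value below 1, so this is the minimum.

1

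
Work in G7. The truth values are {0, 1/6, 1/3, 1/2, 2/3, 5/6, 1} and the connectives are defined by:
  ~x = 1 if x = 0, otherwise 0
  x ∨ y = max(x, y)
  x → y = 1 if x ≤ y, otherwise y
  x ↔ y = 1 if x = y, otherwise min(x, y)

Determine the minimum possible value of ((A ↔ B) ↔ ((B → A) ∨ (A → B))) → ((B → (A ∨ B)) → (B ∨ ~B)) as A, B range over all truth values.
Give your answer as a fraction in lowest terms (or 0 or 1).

Take A = 1/6, B = 1/6:
A ↔ B = 1/6 ↔ 1/6 = 1
B → A = 1/6 → 1/6 = 1
A → B = 1/6 → 1/6 = 1
(B → A) ∨ (A → B) = 1 ∨ 1 = 1
(A ↔ B) ↔ ((B → A) ∨ (A → B)) = 1 ↔ 1 = 1
A ∨ B = 1/6 ∨ 1/6 = 1/6
B → (A ∨ B) = 1/6 → 1/6 = 1
~B = ~1/6 = 0
B ∨ ~B = 1/6 ∨ 0 = 1/6
(B → (A ∨ B)) → (B ∨ ~B) = 1 → 1/6 = 1/6
((A ↔ B) ↔ ((B → A) ∨ (A → B))) → ((B → (A ∨ B)) → (B ∨ ~B)) = 1 → 1/6 = 1/6
No assignment yields a value below 1/6, so this is the minimum.

1/6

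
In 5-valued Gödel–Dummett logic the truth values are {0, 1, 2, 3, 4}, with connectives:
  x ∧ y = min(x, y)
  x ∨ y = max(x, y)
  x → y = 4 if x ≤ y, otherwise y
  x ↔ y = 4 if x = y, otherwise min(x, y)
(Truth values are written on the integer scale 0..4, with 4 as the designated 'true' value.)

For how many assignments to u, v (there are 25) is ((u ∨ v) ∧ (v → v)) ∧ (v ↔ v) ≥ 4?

value 4: 9 assignments (counts)
value 3: 7 assignments
value 2: 5 assignments
value 1: 3 assignments
value 0: 1 assignment
So 9 of the 25 assignments meet the threshold.

9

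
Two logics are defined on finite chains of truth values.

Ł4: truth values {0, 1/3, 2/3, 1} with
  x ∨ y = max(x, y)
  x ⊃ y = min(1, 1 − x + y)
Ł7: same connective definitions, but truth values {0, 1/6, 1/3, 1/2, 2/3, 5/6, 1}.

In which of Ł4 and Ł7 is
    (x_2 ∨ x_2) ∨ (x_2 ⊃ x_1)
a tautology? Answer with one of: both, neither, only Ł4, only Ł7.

neither

In Ł4: at x_1 = 0, x_2 = 1/3 the value is 2/3 — not a tautology.
In Ł7: at x_1 = 0, x_2 = 1/6 the value is 5/6 — not a tautology.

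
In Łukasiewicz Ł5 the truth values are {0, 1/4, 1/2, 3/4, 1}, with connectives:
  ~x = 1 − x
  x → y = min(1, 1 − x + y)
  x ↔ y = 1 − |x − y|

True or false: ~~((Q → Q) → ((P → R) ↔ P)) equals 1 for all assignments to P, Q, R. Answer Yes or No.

No

Counterexample: take P = 0, Q = 0, R = 0.
Q → Q = 0 → 0 = 1
P → R = 0 → 0 = 1
(P → R) ↔ P = 1 ↔ 0 = 0
(Q → Q) → ((P → R) ↔ P) = 1 → 0 = 0
~((Q → Q) → ((P → R) ↔ P)) = ~0 = 1
~~((Q → Q) → ((P → R) ↔ P)) = ~1 = 0
This gives 0 ≠ 1.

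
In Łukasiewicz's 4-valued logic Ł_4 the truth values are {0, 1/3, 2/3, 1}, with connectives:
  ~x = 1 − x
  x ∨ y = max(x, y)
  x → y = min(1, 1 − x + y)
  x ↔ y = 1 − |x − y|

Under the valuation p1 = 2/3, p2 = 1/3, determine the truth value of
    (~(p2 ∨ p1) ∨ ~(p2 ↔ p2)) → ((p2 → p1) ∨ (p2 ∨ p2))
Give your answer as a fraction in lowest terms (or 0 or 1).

p2 ∨ p1 = 1/3 ∨ 2/3 = 2/3
~(p2 ∨ p1) = ~2/3 = 1/3
p2 ↔ p2 = 1/3 ↔ 1/3 = 1
~(p2 ↔ p2) = ~1 = 0
~(p2 ∨ p1) ∨ ~(p2 ↔ p2) = 1/3 ∨ 0 = 1/3
p2 → p1 = 1/3 → 2/3 = 1
p2 ∨ p2 = 1/3 ∨ 1/3 = 1/3
(p2 → p1) ∨ (p2 ∨ p2) = 1 ∨ 1/3 = 1
(~(p2 ∨ p1) ∨ ~(p2 ↔ p2)) → ((p2 → p1) ∨ (p2 ∨ p2)) = 1/3 → 1 = 1

1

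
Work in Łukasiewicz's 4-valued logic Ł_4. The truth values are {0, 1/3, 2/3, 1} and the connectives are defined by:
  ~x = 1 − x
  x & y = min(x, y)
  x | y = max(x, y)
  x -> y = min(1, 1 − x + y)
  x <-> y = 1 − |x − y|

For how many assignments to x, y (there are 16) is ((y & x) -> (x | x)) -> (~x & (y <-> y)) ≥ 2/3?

8

x = 0, y = 0 ↦ 1  ≥
x = 0, y = 1/3 ↦ 1  ≥
x = 0, y = 2/3 ↦ 1  ≥
x = 0, y = 1 ↦ 1  ≥
x = 1/3, y = 0 ↦ 2/3  ≥
x = 1/3, y = 1/3 ↦ 2/3  ≥
x = 1/3, y = 2/3 ↦ 2/3  ≥
x = 1/3, y = 1 ↦ 2/3  ≥
x = 2/3, y = 0 ↦ 1/3  <
x = 2/3, y = 1/3 ↦ 1/3  <
x = 2/3, y = 2/3 ↦ 1/3  <
x = 2/3, y = 1 ↦ 1/3  <
x = 1, y = 0 ↦ 0  <
x = 1, y = 1/3 ↦ 0  <
x = 1, y = 2/3 ↦ 0  <
x = 1, y = 1 ↦ 0  <
So 8 of the 16 assignments meet the threshold.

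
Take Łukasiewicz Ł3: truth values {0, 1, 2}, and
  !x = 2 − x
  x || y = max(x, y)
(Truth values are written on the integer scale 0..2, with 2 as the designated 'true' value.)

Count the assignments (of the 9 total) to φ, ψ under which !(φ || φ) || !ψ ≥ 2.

φ = 0, ψ = 0 ↦ 2  ≥
φ = 0, ψ = 1 ↦ 2  ≥
φ = 0, ψ = 2 ↦ 2  ≥
φ = 1, ψ = 0 ↦ 2  ≥
φ = 1, ψ = 1 ↦ 1  <
φ = 1, ψ = 2 ↦ 1  <
φ = 2, ψ = 0 ↦ 2  ≥
φ = 2, ψ = 1 ↦ 1  <
φ = 2, ψ = 2 ↦ 0  <
So 5 of the 9 assignments meet the threshold.

5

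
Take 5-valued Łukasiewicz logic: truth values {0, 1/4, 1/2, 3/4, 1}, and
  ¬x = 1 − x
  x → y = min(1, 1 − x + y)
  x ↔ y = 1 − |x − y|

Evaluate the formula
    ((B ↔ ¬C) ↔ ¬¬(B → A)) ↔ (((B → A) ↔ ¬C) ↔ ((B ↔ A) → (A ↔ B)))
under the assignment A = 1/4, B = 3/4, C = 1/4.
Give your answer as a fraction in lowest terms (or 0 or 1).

¬C = ¬1/4 = 3/4
B ↔ ¬C = 3/4 ↔ 3/4 = 1
B → A = 3/4 → 1/4 = 1/2
¬(B → A) = ¬1/2 = 1/2
¬¬(B → A) = ¬1/2 = 1/2
(B ↔ ¬C) ↔ ¬¬(B → A) = 1 ↔ 1/2 = 1/2
B → A = 3/4 → 1/4 = 1/2
¬C = ¬1/4 = 3/4
(B → A) ↔ ¬C = 1/2 ↔ 3/4 = 3/4
B ↔ A = 3/4 ↔ 1/4 = 1/2
A ↔ B = 1/4 ↔ 3/4 = 1/2
(B ↔ A) → (A ↔ B) = 1/2 → 1/2 = 1
((B → A) ↔ ¬C) ↔ ((B ↔ A) → (A ↔ B)) = 3/4 ↔ 1 = 3/4
((B ↔ ¬C) ↔ ¬¬(B → A)) ↔ (((B → A) ↔ ¬C) ↔ ((B ↔ A) → (A ↔ B))) = 1/2 ↔ 3/4 = 3/4

3/4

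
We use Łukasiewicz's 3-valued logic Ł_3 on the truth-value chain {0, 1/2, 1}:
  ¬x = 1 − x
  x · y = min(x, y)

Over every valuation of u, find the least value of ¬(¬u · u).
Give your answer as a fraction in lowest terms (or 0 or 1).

1/2

Take u = 1/2:
¬u = ¬1/2 = 1/2
¬u · u = 1/2 · 1/2 = 1/2
¬(¬u · u) = ¬1/2 = 1/2
No assignment yields a value below 1/2, so this is the minimum.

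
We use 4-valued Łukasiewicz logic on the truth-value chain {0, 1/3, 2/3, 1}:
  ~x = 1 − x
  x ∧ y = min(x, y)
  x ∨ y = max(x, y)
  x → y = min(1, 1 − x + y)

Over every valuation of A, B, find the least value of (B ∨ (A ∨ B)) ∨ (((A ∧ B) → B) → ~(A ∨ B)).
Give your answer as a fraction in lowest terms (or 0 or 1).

2/3

Take A = 0, B = 1/3:
A ∨ B = 0 ∨ 1/3 = 1/3
B ∨ (A ∨ B) = 1/3 ∨ 1/3 = 1/3
A ∧ B = 0 ∧ 1/3 = 0
(A ∧ B) → B = 0 → 1/3 = 1
A ∨ B = 0 ∨ 1/3 = 1/3
~(A ∨ B) = ~1/3 = 2/3
((A ∧ B) → B) → ~(A ∨ B) = 1 → 2/3 = 2/3
(B ∨ (A ∨ B)) ∨ (((A ∧ B) → B) → ~(A ∨ B)) = 1/3 ∨ 2/3 = 2/3
No assignment yields a value below 2/3, so this is the minimum.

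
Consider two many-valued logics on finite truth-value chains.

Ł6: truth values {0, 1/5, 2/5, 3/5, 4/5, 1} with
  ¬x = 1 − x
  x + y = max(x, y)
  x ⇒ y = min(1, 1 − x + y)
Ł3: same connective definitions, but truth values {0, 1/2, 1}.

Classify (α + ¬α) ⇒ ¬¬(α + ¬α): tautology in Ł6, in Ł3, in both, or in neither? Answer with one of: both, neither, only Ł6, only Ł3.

In Ł6: every assignment gives 1 — tautology.
In Ł3: every assignment gives 1 — tautology.

both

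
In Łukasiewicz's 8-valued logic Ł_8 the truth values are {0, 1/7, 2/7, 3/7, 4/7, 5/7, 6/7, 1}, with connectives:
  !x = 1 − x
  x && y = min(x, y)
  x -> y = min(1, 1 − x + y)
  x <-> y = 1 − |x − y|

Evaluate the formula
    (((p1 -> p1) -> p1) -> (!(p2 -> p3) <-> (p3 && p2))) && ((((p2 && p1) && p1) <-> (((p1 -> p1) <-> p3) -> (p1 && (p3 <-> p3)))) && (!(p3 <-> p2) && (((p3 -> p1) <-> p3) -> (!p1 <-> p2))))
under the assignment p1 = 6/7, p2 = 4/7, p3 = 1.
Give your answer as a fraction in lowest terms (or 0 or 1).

p1 -> p1 = 6/7 -> 6/7 = 1
(p1 -> p1) -> p1 = 1 -> 6/7 = 6/7
p2 -> p3 = 4/7 -> 1 = 1
!(p2 -> p3) = !1 = 0
p3 && p2 = 1 && 4/7 = 4/7
!(p2 -> p3) <-> (p3 && p2) = 0 <-> 4/7 = 3/7
((p1 -> p1) -> p1) -> (!(p2 -> p3) <-> (p3 && p2)) = 6/7 -> 3/7 = 4/7
p2 && p1 = 4/7 && 6/7 = 4/7
(p2 && p1) && p1 = 4/7 && 6/7 = 4/7
p1 -> p1 = 6/7 -> 6/7 = 1
(p1 -> p1) <-> p3 = 1 <-> 1 = 1
p3 <-> p3 = 1 <-> 1 = 1
p1 && (p3 <-> p3) = 6/7 && 1 = 6/7
((p1 -> p1) <-> p3) -> (p1 && (p3 <-> p3)) = 1 -> 6/7 = 6/7
((p2 && p1) && p1) <-> (((p1 -> p1) <-> p3) -> (p1 && (p3 <-> p3))) = 4/7 <-> 6/7 = 5/7
p3 <-> p2 = 1 <-> 4/7 = 4/7
!(p3 <-> p2) = !4/7 = 3/7
p3 -> p1 = 1 -> 6/7 = 6/7
(p3 -> p1) <-> p3 = 6/7 <-> 1 = 6/7
!p1 = !6/7 = 1/7
!p1 <-> p2 = 1/7 <-> 4/7 = 4/7
((p3 -> p1) <-> p3) -> (!p1 <-> p2) = 6/7 -> 4/7 = 5/7
!(p3 <-> p2) && (((p3 -> p1) <-> p3) -> (!p1 <-> p2)) = 3/7 && 5/7 = 3/7
(((p2 && p1) && p1) <-> (((p1 -> p1) <-> p3) -> (p1 && (p3 <-> p3)))) && (!(p3 <-> p2) && (((p3 -> p1) <-> p3) -> (!p1 <-> p2))) = 5/7 && 3/7 = 3/7
(((p1 -> p1) -> p1) -> (!(p2 -> p3) <-> (p3 && p2))) && ((((p2 && p1) && p1) <-> (((p1 -> p1) <-> p3) -> (p1 && (p3 <-> p3)))) && (!(p3 <-> p2) && (((p3 -> p1) <-> p3) -> (!p1 <-> p2)))) = 4/7 && 3/7 = 3/7

3/7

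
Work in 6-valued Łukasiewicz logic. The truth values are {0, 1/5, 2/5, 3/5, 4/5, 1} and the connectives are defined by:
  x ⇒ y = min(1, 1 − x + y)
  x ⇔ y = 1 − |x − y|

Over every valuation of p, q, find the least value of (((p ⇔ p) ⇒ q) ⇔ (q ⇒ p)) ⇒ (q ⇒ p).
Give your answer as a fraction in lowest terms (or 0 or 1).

Take p = 0, q = 3/5:
p ⇔ p = 0 ⇔ 0 = 1
(p ⇔ p) ⇒ q = 1 ⇒ 3/5 = 3/5
q ⇒ p = 3/5 ⇒ 0 = 2/5
((p ⇔ p) ⇒ q) ⇔ (q ⇒ p) = 3/5 ⇔ 2/5 = 4/5
q ⇒ p = 3/5 ⇒ 0 = 2/5
(((p ⇔ p) ⇒ q) ⇔ (q ⇒ p)) ⇒ (q ⇒ p) = 4/5 ⇒ 2/5 = 3/5
No assignment yields a value below 3/5, so this is the minimum.

3/5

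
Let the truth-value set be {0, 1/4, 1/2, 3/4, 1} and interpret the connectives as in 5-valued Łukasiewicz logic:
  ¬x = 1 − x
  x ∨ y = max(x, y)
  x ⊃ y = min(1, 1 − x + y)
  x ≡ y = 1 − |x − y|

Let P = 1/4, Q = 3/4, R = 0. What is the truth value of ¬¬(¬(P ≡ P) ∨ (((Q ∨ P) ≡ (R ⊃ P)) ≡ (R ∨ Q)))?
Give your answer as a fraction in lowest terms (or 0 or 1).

P ≡ P = 1/4 ≡ 1/4 = 1
¬(P ≡ P) = ¬1 = 0
Q ∨ P = 3/4 ∨ 1/4 = 3/4
R ⊃ P = 0 ⊃ 1/4 = 1
(Q ∨ P) ≡ (R ⊃ P) = 3/4 ≡ 1 = 3/4
R ∨ Q = 0 ∨ 3/4 = 3/4
((Q ∨ P) ≡ (R ⊃ P)) ≡ (R ∨ Q) = 3/4 ≡ 3/4 = 1
¬(P ≡ P) ∨ (((Q ∨ P) ≡ (R ⊃ P)) ≡ (R ∨ Q)) = 0 ∨ 1 = 1
¬(¬(P ≡ P) ∨ (((Q ∨ P) ≡ (R ⊃ P)) ≡ (R ∨ Q))) = ¬1 = 0
¬¬(¬(P ≡ P) ∨ (((Q ∨ P) ≡ (R ⊃ P)) ≡ (R ∨ Q))) = ¬0 = 1

1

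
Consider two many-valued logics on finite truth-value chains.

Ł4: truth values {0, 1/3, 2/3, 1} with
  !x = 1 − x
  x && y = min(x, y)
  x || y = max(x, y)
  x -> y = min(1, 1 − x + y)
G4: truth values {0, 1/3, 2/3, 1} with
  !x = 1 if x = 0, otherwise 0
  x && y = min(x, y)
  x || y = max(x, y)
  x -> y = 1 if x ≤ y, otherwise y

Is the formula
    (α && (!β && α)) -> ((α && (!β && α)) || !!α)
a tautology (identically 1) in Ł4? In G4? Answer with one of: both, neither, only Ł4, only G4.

both

In Ł4: every assignment gives 1 — tautology.
In G4: every assignment gives 1 — tautology.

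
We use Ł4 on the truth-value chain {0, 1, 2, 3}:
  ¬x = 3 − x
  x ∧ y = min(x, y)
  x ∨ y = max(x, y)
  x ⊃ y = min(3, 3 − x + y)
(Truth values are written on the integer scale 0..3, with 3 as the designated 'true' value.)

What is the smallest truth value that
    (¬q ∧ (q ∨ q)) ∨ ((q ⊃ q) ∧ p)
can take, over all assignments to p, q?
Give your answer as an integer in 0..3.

Take p = 0, q = 0:
¬q = ¬0 = 3
q ∨ q = 0 ∨ 0 = 0
¬q ∧ (q ∨ q) = 3 ∧ 0 = 0
q ⊃ q = 0 ⊃ 0 = 3
(q ⊃ q) ∧ p = 3 ∧ 0 = 0
(¬q ∧ (q ∨ q)) ∨ ((q ⊃ q) ∧ p) = 0 ∨ 0 = 0
No assignment yields a value below 0, so this is the minimum.

0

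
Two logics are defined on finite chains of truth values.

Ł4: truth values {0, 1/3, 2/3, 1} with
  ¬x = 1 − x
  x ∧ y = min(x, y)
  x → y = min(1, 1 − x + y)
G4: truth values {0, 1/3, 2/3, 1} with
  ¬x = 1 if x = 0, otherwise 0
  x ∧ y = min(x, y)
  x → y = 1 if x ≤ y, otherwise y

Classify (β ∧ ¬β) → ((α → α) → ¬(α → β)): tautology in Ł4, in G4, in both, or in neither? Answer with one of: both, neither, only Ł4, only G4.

only G4

In Ł4: at α = 0, β = 1/3 the value is 2/3 — not a tautology.
In G4: every assignment gives 1 — tautology.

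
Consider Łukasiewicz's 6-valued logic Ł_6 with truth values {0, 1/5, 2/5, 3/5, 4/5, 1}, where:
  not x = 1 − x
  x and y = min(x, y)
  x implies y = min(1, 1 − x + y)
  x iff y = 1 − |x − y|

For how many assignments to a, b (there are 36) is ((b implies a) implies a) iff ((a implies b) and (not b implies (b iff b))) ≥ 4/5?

value 1: 8 assignments (counts)
value 4/5: 10 assignments (counts)
value 3/5: 7 assignments
value 2/5: 6 assignments
value 1/5: 3 assignments
value 0: 2 assignments
So 18 of the 36 assignments meet the threshold.

18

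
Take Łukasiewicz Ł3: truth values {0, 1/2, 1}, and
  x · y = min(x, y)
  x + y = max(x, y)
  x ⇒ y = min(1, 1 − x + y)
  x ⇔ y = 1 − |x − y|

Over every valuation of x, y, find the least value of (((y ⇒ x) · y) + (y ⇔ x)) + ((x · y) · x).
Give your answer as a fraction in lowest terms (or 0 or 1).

0

Take x = 0, y = 1:
y ⇒ x = 1 ⇒ 0 = 0
(y ⇒ x) · y = 0 · 1 = 0
y ⇔ x = 1 ⇔ 0 = 0
((y ⇒ x) · y) + (y ⇔ x) = 0 + 0 = 0
x · y = 0 · 1 = 0
(x · y) · x = 0 · 0 = 0
(((y ⇒ x) · y) + (y ⇔ x)) + ((x · y) · x) = 0 + 0 = 0
No assignment yields a value below 0, so this is the minimum.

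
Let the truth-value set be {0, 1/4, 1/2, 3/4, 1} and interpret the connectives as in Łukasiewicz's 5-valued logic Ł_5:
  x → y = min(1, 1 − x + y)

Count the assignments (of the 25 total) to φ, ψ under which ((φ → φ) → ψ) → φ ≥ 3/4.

value 1: 15 assignments (counts)
value 3/4: 4 assignments (counts)
value 1/2: 3 assignments
value 1/4: 2 assignments
value 0: 1 assignment
So 19 of the 25 assignments meet the threshold.

19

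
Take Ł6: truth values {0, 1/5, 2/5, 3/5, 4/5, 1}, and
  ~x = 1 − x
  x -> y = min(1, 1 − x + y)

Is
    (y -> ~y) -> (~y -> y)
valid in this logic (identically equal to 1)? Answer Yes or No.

Counterexample: take y = 0.
~y = ~0 = 1
y -> ~y = 0 -> 1 = 1
~y = ~0 = 1
~y -> y = 1 -> 0 = 0
(y -> ~y) -> (~y -> y) = 1 -> 0 = 0
This gives 0 ≠ 1.

No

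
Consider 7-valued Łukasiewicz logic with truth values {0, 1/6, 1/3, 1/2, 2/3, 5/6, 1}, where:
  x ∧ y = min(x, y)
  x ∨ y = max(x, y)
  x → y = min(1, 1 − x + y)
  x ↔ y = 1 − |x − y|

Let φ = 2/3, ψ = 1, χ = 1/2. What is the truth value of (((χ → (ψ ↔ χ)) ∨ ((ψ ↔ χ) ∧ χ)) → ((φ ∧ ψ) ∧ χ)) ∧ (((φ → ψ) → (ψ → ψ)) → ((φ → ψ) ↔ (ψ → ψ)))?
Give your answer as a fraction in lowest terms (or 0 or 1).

ψ ↔ χ = 1 ↔ 1/2 = 1/2
χ → (ψ ↔ χ) = 1/2 → 1/2 = 1
ψ ↔ χ = 1 ↔ 1/2 = 1/2
(ψ ↔ χ) ∧ χ = 1/2 ∧ 1/2 = 1/2
(χ → (ψ ↔ χ)) ∨ ((ψ ↔ χ) ∧ χ) = 1 ∨ 1/2 = 1
φ ∧ ψ = 2/3 ∧ 1 = 2/3
(φ ∧ ψ) ∧ χ = 2/3 ∧ 1/2 = 1/2
((χ → (ψ ↔ χ)) ∨ ((ψ ↔ χ) ∧ χ)) → ((φ ∧ ψ) ∧ χ) = 1 → 1/2 = 1/2
φ → ψ = 2/3 → 1 = 1
ψ → ψ = 1 → 1 = 1
(φ → ψ) → (ψ → ψ) = 1 → 1 = 1
φ → ψ = 2/3 → 1 = 1
ψ → ψ = 1 → 1 = 1
(φ → ψ) ↔ (ψ → ψ) = 1 ↔ 1 = 1
((φ → ψ) → (ψ → ψ)) → ((φ → ψ) ↔ (ψ → ψ)) = 1 → 1 = 1
(((χ → (ψ ↔ χ)) ∨ ((ψ ↔ χ) ∧ χ)) → ((φ ∧ ψ) ∧ χ)) ∧ (((φ → ψ) → (ψ → ψ)) → ((φ → ψ) ↔ (ψ → ψ))) = 1/2 ∧ 1 = 1/2

1/2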